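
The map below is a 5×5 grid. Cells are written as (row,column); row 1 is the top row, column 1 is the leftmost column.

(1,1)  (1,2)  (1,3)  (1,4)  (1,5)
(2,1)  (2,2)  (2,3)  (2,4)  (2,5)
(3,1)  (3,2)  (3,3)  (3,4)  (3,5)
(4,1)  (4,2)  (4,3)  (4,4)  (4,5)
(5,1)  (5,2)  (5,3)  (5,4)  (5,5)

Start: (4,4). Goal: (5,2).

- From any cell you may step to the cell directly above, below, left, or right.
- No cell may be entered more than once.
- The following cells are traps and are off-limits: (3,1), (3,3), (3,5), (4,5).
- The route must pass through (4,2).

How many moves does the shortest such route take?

Any route passes through (4,2) somewhere between (4,4) and (5,2). Summing Manhattan distances along the two legs ((4,4) → (4,2) → (5,2)) gives a lower bound of 2 + 1 = 3 moves.
A route of 3 moves achieves this: (4,4) → (4,3) → (4,2) → (5,2).
Since 3 matches the lower bound, it is optimal.

3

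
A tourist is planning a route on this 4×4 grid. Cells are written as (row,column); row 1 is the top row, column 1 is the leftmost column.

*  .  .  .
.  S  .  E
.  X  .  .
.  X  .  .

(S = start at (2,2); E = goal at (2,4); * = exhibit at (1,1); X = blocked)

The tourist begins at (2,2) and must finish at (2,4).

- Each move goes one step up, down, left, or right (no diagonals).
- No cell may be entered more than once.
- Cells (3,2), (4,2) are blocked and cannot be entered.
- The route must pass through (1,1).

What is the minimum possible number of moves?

Any route passes through (1,1) somewhere between (2,2) and (2,4). Summing Manhattan distances along the two legs ((2,2) → (1,1) → (2,4)) gives a lower bound of 2 + 4 = 6 moves.
A route of 6 moves achieves this: (2,2) → (2,1) → (1,1) → (1,2) → (1,3) → (2,3) → (2,4).
Since 6 matches the lower bound, it is optimal.

6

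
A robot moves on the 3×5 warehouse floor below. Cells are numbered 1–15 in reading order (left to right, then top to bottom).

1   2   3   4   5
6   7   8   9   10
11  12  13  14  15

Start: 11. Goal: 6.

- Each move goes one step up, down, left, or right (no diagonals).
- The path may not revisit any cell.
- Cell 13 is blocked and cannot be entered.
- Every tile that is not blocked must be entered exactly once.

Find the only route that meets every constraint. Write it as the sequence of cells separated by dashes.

11 - 12 - 7 - 8 - 9 - 14 - 15 - 10 - 5 - 4 - 3 - 2 - 1 - 6

Need to visit all 14 open cells exactly once, starting at 11 and ending at 6.
Cell 5 has only two open neighbours (10 and 4), so the path must pass straight through it: one of those is the cell it's entered from and the other is where it exits.
Route from 11: right to 12, up to 7, 2× right (reaching 9), down to 14, right to 15, 2× up (reaching 5), 4× left (reaching 1), down to 6 — 13 moves in all.
Check: all 14 open cells covered.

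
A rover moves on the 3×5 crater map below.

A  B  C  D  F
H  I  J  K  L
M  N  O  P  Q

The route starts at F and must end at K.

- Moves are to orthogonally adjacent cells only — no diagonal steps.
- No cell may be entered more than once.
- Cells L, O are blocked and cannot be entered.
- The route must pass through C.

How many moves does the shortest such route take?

4

Any route passes through C somewhere between F and K. Summing Manhattan distances along the two legs (F → C → K) gives a lower bound of 2 + 2 = 4 moves.
A route of 4 moves achieves this: F → D → C → J → K.
Since 4 matches the lower bound, it is optimal.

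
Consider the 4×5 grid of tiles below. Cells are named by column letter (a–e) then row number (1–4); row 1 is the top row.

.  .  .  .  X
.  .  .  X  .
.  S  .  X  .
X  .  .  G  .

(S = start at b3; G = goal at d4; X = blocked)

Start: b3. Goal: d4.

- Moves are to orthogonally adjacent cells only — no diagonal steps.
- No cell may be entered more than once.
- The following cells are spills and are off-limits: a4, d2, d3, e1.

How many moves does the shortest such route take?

3

The Manhattan distance from b3 to d4 is |3−4| + |2−4| = 3, so at least 3 moves are needed.
A route of 3 moves achieves this: b3 → b4 → c4 → d4.
Since 3 matches the lower bound, it is optimal.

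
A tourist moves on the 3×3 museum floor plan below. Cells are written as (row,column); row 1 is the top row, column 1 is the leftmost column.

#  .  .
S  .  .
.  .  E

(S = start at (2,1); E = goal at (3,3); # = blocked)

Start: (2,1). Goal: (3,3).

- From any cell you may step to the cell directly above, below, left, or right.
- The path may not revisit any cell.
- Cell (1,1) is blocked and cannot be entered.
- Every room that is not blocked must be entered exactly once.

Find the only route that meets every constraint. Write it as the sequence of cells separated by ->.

(2,1) -> (3,1) -> (3,2) -> (2,2) -> (1,2) -> (1,3) -> (2,3) -> (3,3)

Need to visit all 8 open cells exactly once, starting at (2,1) and ending at (3,3).
Cell (3,1) has only two open neighbours ((2,1) and (3,2)), so the path must pass straight through it: one of those is the cell it's entered from and the other is where it exits.
Route from (2,1): down to (3,1), right to (3,2), 2× up (reaching (1,2)), right to (1,3), 2× down (reaching (3,3)) — 7 moves in all.
Check: all 8 open cells covered.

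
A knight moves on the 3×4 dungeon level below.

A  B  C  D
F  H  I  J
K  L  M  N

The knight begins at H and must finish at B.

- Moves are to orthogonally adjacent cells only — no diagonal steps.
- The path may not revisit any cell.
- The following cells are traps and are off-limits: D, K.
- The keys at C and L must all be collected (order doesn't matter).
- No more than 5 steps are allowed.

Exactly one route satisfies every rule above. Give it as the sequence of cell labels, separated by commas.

H, L, M, I, C, B

The budget equals the shortest possible length, so every move has to be on a shortest route through the required cells.
Route from H: down 1 to L, right 1 to M, up 2 to C, left 1 to B — 5 moves in all.
Check: all required cells visited; 5 ≤ 5 moves.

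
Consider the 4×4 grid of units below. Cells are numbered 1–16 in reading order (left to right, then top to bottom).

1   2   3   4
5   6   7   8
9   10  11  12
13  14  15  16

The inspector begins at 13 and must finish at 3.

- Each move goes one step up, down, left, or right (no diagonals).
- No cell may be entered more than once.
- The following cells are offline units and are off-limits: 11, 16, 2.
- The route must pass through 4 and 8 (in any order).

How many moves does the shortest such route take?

Any route passes through 4 and 8 in some order between 13 and 3. Summing Manhattan distances along each leg and taking the cheapest ordering (13 → 8 → 4 → 3) gives a lower bound of 5 + 1 + 1 = 7 moves.
A route of 7 moves achieves this: 13 → 9 → 5 → 6 → 7 → 8 → 4 → 3.
Since 7 matches the lower bound, it is optimal.

7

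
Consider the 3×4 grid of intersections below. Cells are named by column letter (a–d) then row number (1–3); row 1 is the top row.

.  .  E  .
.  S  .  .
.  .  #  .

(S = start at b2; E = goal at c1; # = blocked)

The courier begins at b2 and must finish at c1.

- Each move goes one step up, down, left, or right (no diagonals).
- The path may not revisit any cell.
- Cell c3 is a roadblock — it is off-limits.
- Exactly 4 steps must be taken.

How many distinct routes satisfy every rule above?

Need simple routes of exactly 4 moves from b2 to c1 (Manhattan distance 2, so 1 moves are spent on a detour and 1 undoing it).
Enumerating: b2 a2 a1 b1 c1 | b2 c2 d2 d1 c1.
That gives 2 routes.

2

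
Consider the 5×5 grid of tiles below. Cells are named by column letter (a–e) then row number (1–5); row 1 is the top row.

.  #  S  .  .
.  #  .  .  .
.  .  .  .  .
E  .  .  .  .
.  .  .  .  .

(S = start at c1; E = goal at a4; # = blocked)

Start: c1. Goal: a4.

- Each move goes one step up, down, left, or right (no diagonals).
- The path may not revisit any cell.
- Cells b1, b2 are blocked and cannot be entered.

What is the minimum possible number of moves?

The Manhattan distance from c1 to a4 is |1−4| + |3−1| = 5, so at least 5 moves are needed.
A route of 5 moves achieves this: c1 → c2 → c3 → c4 → b4 → a4.
Since 5 matches the lower bound, it is optimal.

5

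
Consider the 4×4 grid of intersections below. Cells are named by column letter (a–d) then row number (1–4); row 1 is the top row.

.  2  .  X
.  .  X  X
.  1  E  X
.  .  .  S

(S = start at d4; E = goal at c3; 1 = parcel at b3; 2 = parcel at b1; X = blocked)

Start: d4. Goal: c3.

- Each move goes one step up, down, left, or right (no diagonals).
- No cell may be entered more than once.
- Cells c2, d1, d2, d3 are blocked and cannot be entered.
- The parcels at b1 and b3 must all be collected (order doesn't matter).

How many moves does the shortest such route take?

Any route passes through b1 and b3 in some order between d4 and c3. Summing Manhattan distances along each leg and taking the cheapest ordering (d4 → b3 → b1 → c3) gives a lower bound of 3 + 2 + 3 = 8 moves.
The shortest route satisfying every rule uses 10 moves: d4 → c4 → b4 → a4 → a3 → a2 → a1 → b1 → b2 → b3 → c3.
The bound of 8 isn't tight here; checking systematically, no route of length 8 through 9 satisfies every constraint, so 10 is the minimum.

10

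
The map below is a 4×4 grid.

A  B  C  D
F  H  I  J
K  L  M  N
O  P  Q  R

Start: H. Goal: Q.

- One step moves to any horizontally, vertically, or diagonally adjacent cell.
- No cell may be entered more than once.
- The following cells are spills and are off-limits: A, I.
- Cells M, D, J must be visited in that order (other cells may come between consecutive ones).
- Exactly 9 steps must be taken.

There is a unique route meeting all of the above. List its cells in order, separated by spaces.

H M L F B C D J N Q

The waypoints must appear in the order M, D, J, with no cell reused.
Route from H: down-right 1 to M, left 1 to L, up-left 1 to F, up-right 1 to B, right 2 to D, down 2 to N, down-left 1 to Q — 9 moves in all.
Check: order respected (M at step 1, D at step 6, J at step 7); 9 moves as required.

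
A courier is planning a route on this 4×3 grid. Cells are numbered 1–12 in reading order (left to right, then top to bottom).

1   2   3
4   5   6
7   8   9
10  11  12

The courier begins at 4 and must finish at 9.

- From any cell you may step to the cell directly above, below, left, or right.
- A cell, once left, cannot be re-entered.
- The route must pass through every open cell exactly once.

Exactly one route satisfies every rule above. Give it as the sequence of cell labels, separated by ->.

Need to visit all 12 open cells exactly once, starting at 4 and ending at 9.
Cell 12 has only two open neighbours (9 and 11), so the path must pass straight through it: one of those is the cell it's entered from and the other is where it exits.
Route from 4: up to 1, 2× right (reaching 3), down to 6, left to 5, down to 8, left to 7, down to 10, 2× right (reaching 12), up to 9 — 11 moves in all.
Check: all 12 open cells covered.

4 -> 1 -> 2 -> 3 -> 6 -> 5 -> 8 -> 7 -> 10 -> 11 -> 12 -> 9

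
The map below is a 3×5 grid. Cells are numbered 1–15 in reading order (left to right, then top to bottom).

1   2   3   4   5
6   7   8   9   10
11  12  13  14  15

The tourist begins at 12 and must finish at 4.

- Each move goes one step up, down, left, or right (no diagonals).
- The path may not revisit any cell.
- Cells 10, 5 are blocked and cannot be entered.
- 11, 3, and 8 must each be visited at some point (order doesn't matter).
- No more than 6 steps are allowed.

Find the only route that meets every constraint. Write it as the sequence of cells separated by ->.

12 -> 11 -> 6 -> 7 -> 8 -> 3 -> 4

Any route must reach 11, 3, and 8 and still end at 4 within 6 moves, so the order of the required stops is forced.
Route from 12: left 1 to 11, up 1 to 6, right 2 to 8, up 1 to 3, right 1 to 4 — 6 moves in all.
Check: all required cells visited; 6 ≤ 6 moves.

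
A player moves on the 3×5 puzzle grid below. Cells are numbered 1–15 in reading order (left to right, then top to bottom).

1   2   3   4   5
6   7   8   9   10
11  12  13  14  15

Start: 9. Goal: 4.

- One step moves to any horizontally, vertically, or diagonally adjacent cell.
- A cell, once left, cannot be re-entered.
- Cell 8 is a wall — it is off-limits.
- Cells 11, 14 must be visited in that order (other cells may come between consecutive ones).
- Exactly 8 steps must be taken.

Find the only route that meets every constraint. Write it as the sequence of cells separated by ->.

The waypoints must appear in the order 11, 14, with no cell reused.
Route from 9: up-left to 3, 2× down-left (reaching 11), 3× right (reaching 14), up-right to 10, up-left to 4 — 8 moves in all.
Check: order respected (11 at step 3, 14 at step 6); 8 moves as required.

9 -> 3 -> 7 -> 11 -> 12 -> 13 -> 14 -> 10 -> 4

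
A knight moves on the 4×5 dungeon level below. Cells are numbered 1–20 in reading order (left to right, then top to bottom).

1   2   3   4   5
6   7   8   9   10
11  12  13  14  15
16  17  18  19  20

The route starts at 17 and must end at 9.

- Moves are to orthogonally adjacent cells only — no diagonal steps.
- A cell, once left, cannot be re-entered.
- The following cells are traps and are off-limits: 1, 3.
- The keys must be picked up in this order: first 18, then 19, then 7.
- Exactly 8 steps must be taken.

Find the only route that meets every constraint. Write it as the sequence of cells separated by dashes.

The waypoints must appear in the order 18, 19, 7, with no cell reused.
Route from 17: 2× right (reaching 19), up to 14, 2× left (reaching 12), up to 7, 2× right (reaching 9) — 8 moves in all.
Check: order respected (18 at step 1, 19 at step 2, 7 at step 6); 8 moves as required.

17 - 18 - 19 - 14 - 13 - 12 - 7 - 8 - 9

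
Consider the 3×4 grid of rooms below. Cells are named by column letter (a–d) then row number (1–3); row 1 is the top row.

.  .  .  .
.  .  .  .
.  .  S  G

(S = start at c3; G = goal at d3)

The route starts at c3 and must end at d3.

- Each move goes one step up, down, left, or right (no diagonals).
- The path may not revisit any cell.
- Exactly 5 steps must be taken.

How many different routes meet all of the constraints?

Need simple routes of exactly 5 moves from c3 to d3 (Manhattan distance 1, so 2 moves are spent on a detour and 2 undoing it).
Enumerating: c3 c2 c1 d1 d2 d3 | c3 b3 b2 c2 d2 d3.
That gives 2 routes.

2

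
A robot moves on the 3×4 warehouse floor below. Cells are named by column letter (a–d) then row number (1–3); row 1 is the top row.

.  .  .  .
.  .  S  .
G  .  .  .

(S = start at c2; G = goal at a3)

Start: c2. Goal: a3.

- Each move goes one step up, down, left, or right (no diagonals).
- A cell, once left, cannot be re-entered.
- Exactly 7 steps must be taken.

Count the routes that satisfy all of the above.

Need simple routes of exactly 7 moves from c2 to a3 (Manhattan distance 3, so 2 moves are spent on a detour and 2 undoing it).
Enumerating: c2 c1 b1 a1 a2 b2 b3 a3 | c2 c1 d1 d2 d3 c3 b3 a3 | c2 c3 b3 b2 b1 a1 a2 a3 | c2 d2 d1 c1 b1 b2 b3 a3 | c2 d2 d1 c1 b1 b2 a2 a3 | c2 d2 d1 c1 b1 a1 a2 a3 | c2 d2 d3 c3 b3 b2 a2 a3.
That gives 7 routes.

7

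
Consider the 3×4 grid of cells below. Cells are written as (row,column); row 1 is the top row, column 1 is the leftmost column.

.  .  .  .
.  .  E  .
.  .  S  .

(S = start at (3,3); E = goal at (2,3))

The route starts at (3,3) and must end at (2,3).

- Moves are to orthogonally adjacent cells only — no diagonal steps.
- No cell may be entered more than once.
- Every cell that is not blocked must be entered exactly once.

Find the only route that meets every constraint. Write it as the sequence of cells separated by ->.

(3,3) -> (3,4) -> (2,4) -> (1,4) -> (1,3) -> (1,2) -> (1,1) -> (2,1) -> (3,1) -> (3,2) -> (2,2) -> (2,3)

Need to visit all 12 open cells exactly once, starting at (3,3) and ending at (2,3).
Cell (3,1) has only two open neighbours ((2,1) and (3,2)), so the path must pass straight through it: one of those is the cell it's entered from and the other is where it exits.
Route from (3,3): right to (3,4), 2× up (reaching (1,4)), 3× left (reaching (1,1)), 2× down (reaching (3,1)), right to (3,2), up to (2,2), right to (2,3) — 11 moves in all.
Check: all 12 open cells covered.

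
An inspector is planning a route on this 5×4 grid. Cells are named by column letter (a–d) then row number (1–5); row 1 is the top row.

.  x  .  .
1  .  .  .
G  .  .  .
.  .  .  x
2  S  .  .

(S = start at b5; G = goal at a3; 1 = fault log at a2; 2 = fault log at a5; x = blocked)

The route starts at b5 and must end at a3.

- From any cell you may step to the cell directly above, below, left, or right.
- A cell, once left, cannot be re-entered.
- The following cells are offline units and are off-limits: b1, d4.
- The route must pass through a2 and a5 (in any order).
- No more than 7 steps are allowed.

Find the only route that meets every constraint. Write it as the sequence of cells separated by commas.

b5, a5, a4, b4, b3, b2, a2, a3

The budget equals the shortest possible length, so every move has to be on a shortest route through the required cells.
Route from b5: left to a5, up to a4, right to b4, 2× up (reaching b2), left to a2, down to a3 — 7 moves in all.
Check: all required cells visited; 7 ≤ 7 moves.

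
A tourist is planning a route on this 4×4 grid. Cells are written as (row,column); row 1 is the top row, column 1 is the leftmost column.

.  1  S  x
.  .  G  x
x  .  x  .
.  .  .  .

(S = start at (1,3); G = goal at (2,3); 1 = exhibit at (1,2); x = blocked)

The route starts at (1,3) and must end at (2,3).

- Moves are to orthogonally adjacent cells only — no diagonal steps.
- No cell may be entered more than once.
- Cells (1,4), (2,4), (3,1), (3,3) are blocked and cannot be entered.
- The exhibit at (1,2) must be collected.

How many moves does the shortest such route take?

Any route passes through (1,2) somewhere between (1,3) and (2,3). Summing Manhattan distances along the two legs ((1,3) → (1,2) → (2,3)) gives a lower bound of 1 + 2 = 3 moves.
A route of 3 moves achieves this: (1,3) → (1,2) → (2,2) → (2,3).
Since 3 matches the lower bound, it is optimal.

3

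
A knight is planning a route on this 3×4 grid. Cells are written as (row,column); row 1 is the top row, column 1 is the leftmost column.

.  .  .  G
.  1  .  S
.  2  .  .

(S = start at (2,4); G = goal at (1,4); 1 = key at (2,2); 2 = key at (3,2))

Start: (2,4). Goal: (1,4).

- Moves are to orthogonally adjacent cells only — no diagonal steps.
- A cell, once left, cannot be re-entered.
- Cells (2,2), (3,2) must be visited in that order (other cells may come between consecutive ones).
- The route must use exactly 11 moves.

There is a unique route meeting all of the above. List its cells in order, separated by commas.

(2,4), (3,4), (3,3), (2,3), (2,2), (3,2), (3,1), (2,1), (1,1), (1,2), (1,3), (1,4)

The waypoints must appear in the order (2,2), (3,2), with no cell reused.
Route from (2,4): down 1 to (3,4), left 1 to (3,3), up 1 to (2,3), left 1 to (2,2), down 1 to (3,2), left 1 to (3,1), up 2 to (1,1), right 3 to (1,4) — 11 moves in all.
Check: order respected (1 at step 4, 2 at step 5); 11 moves as required.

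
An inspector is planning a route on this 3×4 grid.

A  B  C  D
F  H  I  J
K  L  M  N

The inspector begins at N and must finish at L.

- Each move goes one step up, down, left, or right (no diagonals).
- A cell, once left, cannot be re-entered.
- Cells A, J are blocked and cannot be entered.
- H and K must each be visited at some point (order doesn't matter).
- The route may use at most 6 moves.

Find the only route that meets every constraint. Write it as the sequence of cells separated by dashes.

The budget equals the shortest possible length, so every move has to be on a shortest route through the required cells.
Route from N: left to M, up to I, 2× left (reaching F), down to K, right to L — 6 moves in all.
Check: all required cells visited; 6 ≤ 6 moves.

N - M - I - H - F - K - L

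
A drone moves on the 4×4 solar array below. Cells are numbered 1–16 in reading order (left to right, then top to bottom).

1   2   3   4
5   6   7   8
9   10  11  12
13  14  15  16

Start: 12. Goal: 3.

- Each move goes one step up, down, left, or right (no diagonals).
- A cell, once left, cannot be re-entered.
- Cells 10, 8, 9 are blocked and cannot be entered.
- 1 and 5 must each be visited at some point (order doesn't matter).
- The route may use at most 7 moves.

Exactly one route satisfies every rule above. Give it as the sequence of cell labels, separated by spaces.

The 7-move cap with required stops at 1, 5 leaves no slack for detours.
Route from 12: left 1 to 11, up 1 to 7, left 2 to 5, up 1 to 1, right 2 to 3 — 7 moves in all.
Check: all required cells visited; 7 ≤ 7 moves.

12 11 7 6 5 1 2 3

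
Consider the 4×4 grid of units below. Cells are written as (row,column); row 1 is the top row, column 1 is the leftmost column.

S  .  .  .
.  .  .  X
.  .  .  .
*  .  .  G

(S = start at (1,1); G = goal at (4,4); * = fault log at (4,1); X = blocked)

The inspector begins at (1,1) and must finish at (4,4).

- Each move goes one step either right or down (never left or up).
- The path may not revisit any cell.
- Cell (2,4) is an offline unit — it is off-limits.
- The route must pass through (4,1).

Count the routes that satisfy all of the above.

A right/down-only route from (1,1) to (4,4) makes exactly 3 down-moves and 3 right-moves in some order.
With no other constraints that would be C(6,3) = 20 routes.
Split at (4,1) and multiply the segment counts (each segment already excludes blocked cells): (1,1)→(4,1): 1; (4,1)→(4,4): 1; product = 1.
That gives 1 route.

1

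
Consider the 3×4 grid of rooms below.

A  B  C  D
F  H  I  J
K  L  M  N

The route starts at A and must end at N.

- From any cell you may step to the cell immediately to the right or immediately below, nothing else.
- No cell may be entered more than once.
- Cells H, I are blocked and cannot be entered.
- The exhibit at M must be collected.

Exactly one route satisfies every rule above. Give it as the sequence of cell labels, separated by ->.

Moves only go right or down, so the column and row indices never decrease.
Route from A: down 2 to K, right 3 to N — 5 moves in all.
Check: all required cells visited.

A -> F -> K -> L -> M -> N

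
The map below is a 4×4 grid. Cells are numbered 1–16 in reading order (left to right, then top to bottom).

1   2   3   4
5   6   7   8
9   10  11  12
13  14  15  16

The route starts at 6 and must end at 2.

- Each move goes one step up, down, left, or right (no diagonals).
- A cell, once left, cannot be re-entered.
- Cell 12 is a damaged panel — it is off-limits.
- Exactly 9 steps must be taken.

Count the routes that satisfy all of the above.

10

Need simple routes of exactly 9 moves from 6 to 2 (Manhattan distance 1, so 4 moves are spent on a detour and 4 undoing it).
Branch systematically from the start, pruning whenever the remaining move budget drops below the Manhattan distance to 2 or differs from it in parity. Grouping the completions by first move — via 10: 3; via 5: 4; via 7: 3 (no valid completion starts via 2) — and summing: 3 + 4 + 3 = 10.
That gives 10 routes.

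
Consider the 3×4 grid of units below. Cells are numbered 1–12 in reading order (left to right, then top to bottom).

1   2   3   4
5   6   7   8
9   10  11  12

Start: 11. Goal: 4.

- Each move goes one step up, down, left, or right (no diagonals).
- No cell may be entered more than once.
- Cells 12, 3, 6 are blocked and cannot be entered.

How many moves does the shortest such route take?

The Manhattan distance from 11 to 4 is |3−1| + |3−4| = 3, so at least 3 moves are needed.
A route of 3 moves achieves this: 11 → 7 → 8 → 4.
Since 3 matches the lower bound, it is optimal.

3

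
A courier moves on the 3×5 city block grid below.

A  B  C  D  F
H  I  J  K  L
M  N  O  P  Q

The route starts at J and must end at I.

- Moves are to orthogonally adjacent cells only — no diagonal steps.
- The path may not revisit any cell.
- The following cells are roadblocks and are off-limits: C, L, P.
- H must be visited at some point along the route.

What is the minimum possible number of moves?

Any route passes through H somewhere between J and I. Summing Manhattan distances along the two legs (J → H → I) gives a lower bound of 2 + 1 = 3 moves.
The shortest route satisfying every rule uses 5 moves: J → O → N → M → H → I.
The bound of 3 isn't tight here; checking systematically, no route of length 3 through 4 satisfies every constraint, so 5 is the minimum.

5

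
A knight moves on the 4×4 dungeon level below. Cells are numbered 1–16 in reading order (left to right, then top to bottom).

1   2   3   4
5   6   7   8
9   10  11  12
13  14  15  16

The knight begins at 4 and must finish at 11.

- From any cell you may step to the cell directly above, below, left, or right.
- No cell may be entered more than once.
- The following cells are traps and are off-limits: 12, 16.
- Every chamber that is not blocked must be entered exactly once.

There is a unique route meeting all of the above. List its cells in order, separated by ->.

Need to visit all 14 open cells exactly once, starting at 4 and ending at 11.
Cell 1 has only two open neighbours (5 and 2), so the path must pass straight through it: one of those is the cell it's entered from and the other is where it exits.
Route from 4: down 1 to 8, left 1 to 7, up 1 to 3, left 2 to 1, down 1 to 5, right 1 to 6, down 1 to 10, left 1 to 9, down 1 to 13, right 2 to 15, up 1 to 11 — 13 moves in all.
Check: all 14 open cells covered.

4 -> 8 -> 7 -> 3 -> 2 -> 1 -> 5 -> 6 -> 10 -> 9 -> 13 -> 14 -> 15 -> 11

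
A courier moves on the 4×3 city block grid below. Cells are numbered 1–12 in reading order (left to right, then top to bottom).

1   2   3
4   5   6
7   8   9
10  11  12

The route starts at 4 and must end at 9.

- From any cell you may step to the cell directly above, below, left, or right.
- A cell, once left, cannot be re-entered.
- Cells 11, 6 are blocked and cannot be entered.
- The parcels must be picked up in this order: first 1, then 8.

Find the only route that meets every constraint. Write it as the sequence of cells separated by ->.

4 -> 1 -> 2 -> 5 -> 8 -> 9

The waypoints must appear in the order 1, 8, with no cell reused.
Route from 4: up 1 to 1, right 1 to 2, down 2 to 8, right 1 to 9 — 5 moves in all.
Check: order respected (1 at step 1, 8 at step 4).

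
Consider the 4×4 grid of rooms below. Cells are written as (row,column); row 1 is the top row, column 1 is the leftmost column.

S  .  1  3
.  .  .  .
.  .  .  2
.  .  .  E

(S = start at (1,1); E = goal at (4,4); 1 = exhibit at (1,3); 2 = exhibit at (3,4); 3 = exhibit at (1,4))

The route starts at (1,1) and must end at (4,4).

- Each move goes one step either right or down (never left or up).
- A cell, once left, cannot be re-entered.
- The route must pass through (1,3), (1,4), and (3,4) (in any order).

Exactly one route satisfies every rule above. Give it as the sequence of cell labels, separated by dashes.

Moves only go right or down, so the column and row indices never decrease.
Route from (1,1): right 3 to (1,4), down 3 to (4,4) — 6 moves in all.
Check: all required cells visited.

(1,1) - (1,2) - (1,3) - (1,4) - (2,4) - (3,4) - (4,4)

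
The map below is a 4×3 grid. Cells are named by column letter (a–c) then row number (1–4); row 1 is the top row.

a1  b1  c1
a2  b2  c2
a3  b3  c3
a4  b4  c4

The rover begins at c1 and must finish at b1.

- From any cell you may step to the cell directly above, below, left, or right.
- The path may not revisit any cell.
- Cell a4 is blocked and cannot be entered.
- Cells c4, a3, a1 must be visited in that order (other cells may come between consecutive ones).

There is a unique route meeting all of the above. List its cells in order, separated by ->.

The waypoints must appear in the order c4, a3, a1, with no cell reused.
Route from c1: down 3 to c4, left 1 to b4, up 1 to b3, left 1 to a3, up 2 to a1, right 1 to b1 — 9 moves in all.
Check: order respected (c4 at step 3, a3 at step 6, a1 at step 8).

c1 -> c2 -> c3 -> c4 -> b4 -> b3 -> a3 -> a2 -> a1 -> b1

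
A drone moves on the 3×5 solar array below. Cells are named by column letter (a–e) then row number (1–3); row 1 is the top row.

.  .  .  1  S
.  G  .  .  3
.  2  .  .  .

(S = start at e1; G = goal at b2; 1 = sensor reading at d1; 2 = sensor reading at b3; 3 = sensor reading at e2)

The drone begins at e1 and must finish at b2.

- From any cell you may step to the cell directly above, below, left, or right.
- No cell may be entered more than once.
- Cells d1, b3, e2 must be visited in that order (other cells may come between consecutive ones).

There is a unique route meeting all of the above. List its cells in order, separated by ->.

The waypoints must appear in the order d1, b3, e2, with no cell reused.
Route from e1: 4× left (reaching a1), 2× down (reaching a3), 4× right (reaching e3), up to e2, 3× left (reaching b2) — 14 moves in all.
Check: order respected (1 at step 1, 2 at step 7, 3 at step 11).

e1 -> d1 -> c1 -> b1 -> a1 -> a2 -> a3 -> b3 -> c3 -> d3 -> e3 -> e2 -> d2 -> c2 -> b2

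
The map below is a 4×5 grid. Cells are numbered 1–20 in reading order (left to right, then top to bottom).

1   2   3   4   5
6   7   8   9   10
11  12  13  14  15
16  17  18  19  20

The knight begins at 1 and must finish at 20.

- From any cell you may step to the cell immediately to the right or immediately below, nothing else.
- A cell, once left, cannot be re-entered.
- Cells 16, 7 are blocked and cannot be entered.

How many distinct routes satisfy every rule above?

14

A right/down-only route from 1 to 20 makes exactly 3 down-moves and 4 right-moves in some order.
With no other constraints that would be C(7,3) = 35 routes.
Subtract routes through each blocked cell (inclusion–exclusion for overlaps): − through 7: 20 − through 16: 1 → 14.
That gives 14 routes.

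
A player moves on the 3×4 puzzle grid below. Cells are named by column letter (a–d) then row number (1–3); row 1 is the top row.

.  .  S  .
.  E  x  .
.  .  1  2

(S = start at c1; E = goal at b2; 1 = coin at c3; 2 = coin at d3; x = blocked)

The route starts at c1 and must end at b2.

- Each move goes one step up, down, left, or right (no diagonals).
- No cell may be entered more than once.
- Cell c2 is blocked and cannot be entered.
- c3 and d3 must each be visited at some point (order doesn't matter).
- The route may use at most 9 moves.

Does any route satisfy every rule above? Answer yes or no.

One route that works: c1 → d1 → d2 → d3 → c3 → b3 → b2.

yes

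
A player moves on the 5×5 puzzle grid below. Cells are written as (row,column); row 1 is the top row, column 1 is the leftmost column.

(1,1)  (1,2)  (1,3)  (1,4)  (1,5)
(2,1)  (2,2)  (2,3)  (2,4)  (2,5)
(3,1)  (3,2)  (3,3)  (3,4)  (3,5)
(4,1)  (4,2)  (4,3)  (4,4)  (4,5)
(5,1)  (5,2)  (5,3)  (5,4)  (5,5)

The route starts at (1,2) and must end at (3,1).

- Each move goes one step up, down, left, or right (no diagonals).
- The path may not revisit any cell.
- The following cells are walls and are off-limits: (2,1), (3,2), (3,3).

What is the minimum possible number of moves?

The Manhattan distance from (1,2) to (3,1) is |1−3| + |2−1| = 3, so at least 3 moves are needed.
That bound ignores the blocked cells. Measuring each leg by the fewest moves that actually steer around them ((1,2)→(3,1): 9) raises the lower bound to 9.
A route of 9 moves exists: (1,2) → (2,2) → (2,3) → (2,4) → (3,4) → (4,4) → (4,3) → (4,2) → (4,1) → (3,1).
Since 9 matches that lower bound, it is optimal.

9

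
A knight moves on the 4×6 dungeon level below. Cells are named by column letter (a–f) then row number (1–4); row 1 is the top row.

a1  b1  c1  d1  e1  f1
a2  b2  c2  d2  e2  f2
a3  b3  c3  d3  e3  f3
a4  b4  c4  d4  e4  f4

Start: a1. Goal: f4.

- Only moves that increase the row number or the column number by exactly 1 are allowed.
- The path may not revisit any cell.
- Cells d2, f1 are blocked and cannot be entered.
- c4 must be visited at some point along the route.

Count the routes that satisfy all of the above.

A right/down-only route from a1 to f4 makes exactly 3 down-moves and 5 right-moves in some order.
With no other constraints that would be C(8,3) = 56 routes.
Split at c4 and multiply the segment counts (each segment already excludes blocked cells): a1→c4: 10; c4→f4: 1; product = 10.
That gives 10 routes.

10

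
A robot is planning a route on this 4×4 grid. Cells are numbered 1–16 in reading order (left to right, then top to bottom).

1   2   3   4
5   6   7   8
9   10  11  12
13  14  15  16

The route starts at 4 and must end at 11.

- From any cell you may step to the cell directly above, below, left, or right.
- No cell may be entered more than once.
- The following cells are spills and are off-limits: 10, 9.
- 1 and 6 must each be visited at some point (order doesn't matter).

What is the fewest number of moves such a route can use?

Any route passes through 1 and 6 in some order between 4 and 11. Summing Manhattan distances along each leg and taking the cheapest ordering (4 → 1 → 6 → 11) gives a lower bound of 3 + 2 + 2 = 7 moves.
A route of 7 moves achieves this: 4 → 3 → 2 → 1 → 5 → 6 → 7 → 11.
Since 7 matches the lower bound, it is optimal.

7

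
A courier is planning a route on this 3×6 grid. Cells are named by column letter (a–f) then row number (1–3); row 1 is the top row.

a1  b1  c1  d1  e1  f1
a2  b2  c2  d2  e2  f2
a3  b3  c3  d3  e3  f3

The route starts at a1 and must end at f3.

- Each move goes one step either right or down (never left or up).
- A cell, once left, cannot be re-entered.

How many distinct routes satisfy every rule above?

A right/down-only route from a1 to f3 makes exactly 2 down-moves and 5 right-moves in some order.
With no other constraints that would be C(7,2) = 21 routes.
That gives 21 routes.

21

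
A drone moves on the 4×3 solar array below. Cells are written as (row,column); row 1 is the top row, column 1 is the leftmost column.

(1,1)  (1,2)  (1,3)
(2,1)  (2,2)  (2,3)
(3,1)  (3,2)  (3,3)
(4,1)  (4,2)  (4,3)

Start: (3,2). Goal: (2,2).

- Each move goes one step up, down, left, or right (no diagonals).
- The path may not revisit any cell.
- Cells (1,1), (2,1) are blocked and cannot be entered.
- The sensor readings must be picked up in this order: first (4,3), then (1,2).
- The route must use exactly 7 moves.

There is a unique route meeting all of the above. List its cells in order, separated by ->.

The waypoints must appear in the order (4,3), (1,2), with no cell reused.
Route from (3,2): down 1 to (4,2), right 1 to (4,3), up 3 to (1,3), left 1 to (1,2), down 1 to (2,2) — 7 moves in all.
Check: order respected ((4,3) at step 2, (1,2) at step 6); 7 moves as required.

(3,2) -> (4,2) -> (4,3) -> (3,3) -> (2,3) -> (1,3) -> (1,2) -> (2,2)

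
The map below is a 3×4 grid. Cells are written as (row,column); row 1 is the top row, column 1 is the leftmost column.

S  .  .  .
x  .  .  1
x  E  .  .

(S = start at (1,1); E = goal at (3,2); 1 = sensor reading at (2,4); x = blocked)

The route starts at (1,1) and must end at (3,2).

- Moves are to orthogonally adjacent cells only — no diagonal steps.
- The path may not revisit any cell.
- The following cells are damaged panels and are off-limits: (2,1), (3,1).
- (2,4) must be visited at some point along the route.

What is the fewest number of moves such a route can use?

Any route passes through (2,4) somewhere between (1,1) and (3,2). Summing Manhattan distances along the two legs ((1,1) → (2,4) → (3,2)) gives a lower bound of 4 + 3 = 7 moves.
A route of 7 moves achieves this: (1,1) → (1,2) → (2,2) → (2,3) → (2,4) → (3,4) → (3,3) → (3,2).
Since 7 matches the lower bound, it is optimal.

7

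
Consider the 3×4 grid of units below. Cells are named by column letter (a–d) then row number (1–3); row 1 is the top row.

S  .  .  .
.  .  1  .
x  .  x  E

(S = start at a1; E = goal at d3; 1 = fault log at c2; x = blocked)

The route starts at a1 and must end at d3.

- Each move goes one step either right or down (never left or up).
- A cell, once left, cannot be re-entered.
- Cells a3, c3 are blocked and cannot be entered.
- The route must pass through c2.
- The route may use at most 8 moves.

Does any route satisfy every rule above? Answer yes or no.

yes

One route that works: a1 → a2 → b2 → c2 → d2 → d3.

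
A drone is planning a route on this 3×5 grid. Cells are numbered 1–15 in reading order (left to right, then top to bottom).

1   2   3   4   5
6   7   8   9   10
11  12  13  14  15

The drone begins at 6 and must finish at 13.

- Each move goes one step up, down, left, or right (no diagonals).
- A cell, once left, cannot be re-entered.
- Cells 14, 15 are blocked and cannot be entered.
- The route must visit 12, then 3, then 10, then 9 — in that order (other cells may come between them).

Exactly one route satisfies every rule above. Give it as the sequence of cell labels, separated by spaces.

6 11 12 7 2 3 4 5 10 9 8 13

The waypoints must appear in the order 12, 3, 10, 9, with no cell reused.
Route from 6: down 1 to 11, right 1 to 12, up 2 to 2, right 3 to 5, down 1 to 10, left 2 to 8, down 1 to 13 — 11 moves in all.
Check: order respected (12 at step 2, 3 at step 5, 10 at step 8, 9 at step 9).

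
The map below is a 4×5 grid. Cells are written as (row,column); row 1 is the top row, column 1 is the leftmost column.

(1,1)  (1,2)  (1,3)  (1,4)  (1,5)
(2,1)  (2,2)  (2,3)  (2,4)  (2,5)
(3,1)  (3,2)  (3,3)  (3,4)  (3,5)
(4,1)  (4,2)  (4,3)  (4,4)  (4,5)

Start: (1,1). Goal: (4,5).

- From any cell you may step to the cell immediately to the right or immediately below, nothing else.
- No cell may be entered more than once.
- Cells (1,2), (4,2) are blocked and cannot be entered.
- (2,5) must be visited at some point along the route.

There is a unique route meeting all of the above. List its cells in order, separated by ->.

Moves only go right or down, so the column and row indices never decrease.
Route from (1,1): down 1 to (2,1), right 4 to (2,5), down 2 to (4,5) — 7 moves in all.
Check: all required cells visited.

(1,1) -> (2,1) -> (2,2) -> (2,3) -> (2,4) -> (2,5) -> (3,5) -> (4,5)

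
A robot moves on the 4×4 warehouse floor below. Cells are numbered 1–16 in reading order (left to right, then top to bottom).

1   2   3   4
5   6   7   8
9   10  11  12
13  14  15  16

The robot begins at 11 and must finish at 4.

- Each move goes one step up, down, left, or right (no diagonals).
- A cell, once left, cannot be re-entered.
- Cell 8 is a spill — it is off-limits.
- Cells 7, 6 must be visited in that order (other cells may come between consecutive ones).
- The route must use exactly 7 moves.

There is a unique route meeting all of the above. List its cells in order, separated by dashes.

11 - 7 - 6 - 5 - 1 - 2 - 3 - 4

The waypoints must appear in the order 7, 6, with no cell reused.
Route from 11: up to 7, 2× left (reaching 5), up to 1, 3× right (reaching 4) — 7 moves in all.
Check: order respected (7 at step 1, 6 at step 2); 7 moves as required.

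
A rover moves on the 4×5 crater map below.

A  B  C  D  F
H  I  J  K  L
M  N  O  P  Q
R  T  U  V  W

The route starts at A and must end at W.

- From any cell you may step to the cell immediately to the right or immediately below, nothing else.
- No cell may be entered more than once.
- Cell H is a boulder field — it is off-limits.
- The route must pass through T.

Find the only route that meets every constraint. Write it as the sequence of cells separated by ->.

Moves only go right or down, so the column and row indices never decrease.
Route from A: right 1 to B, down 3 to T, right 3 to W — 7 moves in all.
Check: all required cells visited.

A -> B -> I -> N -> T -> U -> V -> W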